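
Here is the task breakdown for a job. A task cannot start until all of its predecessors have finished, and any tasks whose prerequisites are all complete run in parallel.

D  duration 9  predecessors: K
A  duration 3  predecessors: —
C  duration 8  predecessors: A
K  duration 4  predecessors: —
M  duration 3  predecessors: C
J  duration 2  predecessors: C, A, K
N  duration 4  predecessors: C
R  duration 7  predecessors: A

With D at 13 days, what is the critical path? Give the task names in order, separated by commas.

Critical path before the change: A→C→N = 3+8+4 = 15 giving 15 days.
D is off the critical path — its longest chain is 13 days, giving 2 of slack.
New critical path: K→D = 4+13 = 17 ⇒ 17 days.

K, D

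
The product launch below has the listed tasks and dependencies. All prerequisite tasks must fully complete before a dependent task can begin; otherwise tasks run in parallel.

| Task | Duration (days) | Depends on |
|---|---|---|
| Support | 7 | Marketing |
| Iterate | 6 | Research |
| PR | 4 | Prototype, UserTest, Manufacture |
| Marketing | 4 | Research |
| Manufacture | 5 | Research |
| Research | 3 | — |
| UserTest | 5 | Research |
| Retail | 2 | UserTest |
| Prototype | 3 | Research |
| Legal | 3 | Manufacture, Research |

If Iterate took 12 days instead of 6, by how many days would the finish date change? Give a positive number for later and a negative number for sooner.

Baseline: Research→Marketing→Support = 3+4+7 = 14 → 14 days.
Iterate is off the critical path — its longest chain is 9 days, giving 5 of slack.
The binding chain switches to Research→Iterate = 3+12 = 15; finish 15 days.
Change in finish: 15 − 14 = +1 days.

1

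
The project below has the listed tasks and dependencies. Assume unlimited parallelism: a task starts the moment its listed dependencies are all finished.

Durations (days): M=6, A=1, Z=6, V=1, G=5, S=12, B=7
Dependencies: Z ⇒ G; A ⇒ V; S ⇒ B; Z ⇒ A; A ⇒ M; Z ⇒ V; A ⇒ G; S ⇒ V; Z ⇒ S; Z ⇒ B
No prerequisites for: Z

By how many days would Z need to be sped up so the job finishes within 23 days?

Current finish: 25 days; target: 23.
Z is on every critical path, so each day cut from Z cuts the finish by one (this holds down to a finish of 20).
Need 25 − 23 = 2 days off Z → Z becomes 4 days, finish becomes 23.

2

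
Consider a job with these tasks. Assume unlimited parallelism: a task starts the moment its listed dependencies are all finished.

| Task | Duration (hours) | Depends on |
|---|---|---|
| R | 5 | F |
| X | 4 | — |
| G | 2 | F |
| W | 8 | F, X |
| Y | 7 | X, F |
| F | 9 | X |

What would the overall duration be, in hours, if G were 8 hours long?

21

Actual critical path: X→F→W = 4+9+8 = 21 ⇒ 21 hours.
G is off the critical path — its longest chain is 15 hours, giving 6 of slack.
The critical path is still X→F→W; finish is now 21 hours.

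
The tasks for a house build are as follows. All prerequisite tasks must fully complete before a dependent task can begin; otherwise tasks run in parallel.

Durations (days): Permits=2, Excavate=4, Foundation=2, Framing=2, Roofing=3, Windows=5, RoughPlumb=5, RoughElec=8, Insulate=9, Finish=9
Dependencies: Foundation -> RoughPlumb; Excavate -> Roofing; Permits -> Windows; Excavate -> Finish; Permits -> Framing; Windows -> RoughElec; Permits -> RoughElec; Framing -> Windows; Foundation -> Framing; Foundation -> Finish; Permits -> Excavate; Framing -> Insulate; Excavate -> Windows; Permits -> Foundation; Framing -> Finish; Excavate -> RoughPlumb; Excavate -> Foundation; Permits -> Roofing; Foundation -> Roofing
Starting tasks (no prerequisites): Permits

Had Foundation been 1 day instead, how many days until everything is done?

The binding path is Permits→Excavate→Foundation→Framing→Windows→RoughElec = 2+4+2+2+5+8 = 23; finish at 23 days.
Foundation lies on that path, so at 1 day the path becomes 22 days.
The critical path is still Permits→Excavate→Foundation→Framing→Windows→RoughElec; finish is now 22 days.

22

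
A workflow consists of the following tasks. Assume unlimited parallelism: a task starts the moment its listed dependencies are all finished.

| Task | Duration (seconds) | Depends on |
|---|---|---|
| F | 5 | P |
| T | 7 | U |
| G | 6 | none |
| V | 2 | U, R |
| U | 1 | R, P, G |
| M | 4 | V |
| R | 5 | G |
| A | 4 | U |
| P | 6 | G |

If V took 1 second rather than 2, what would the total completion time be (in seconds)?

20

Baseline: G→P→U→T = 6+6+1+7 = 20 → 20 seconds.
The longest path through V is only 19 seconds, so V has float 1.
No other chain overtakes it, so the finish is 20 seconds.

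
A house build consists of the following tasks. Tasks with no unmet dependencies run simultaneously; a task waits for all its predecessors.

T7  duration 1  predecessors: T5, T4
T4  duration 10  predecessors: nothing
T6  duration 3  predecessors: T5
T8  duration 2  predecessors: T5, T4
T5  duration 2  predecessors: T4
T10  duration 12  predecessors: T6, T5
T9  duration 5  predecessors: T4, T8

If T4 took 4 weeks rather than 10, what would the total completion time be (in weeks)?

The binding path is T4→T5→T6→T10 = 10+2+3+12 = 27; finish at 27 weeks.
T4 is on the critical path; changing it to 4 makes that path 21 weeks.
That remains the longest chain; total 21 weeks.

21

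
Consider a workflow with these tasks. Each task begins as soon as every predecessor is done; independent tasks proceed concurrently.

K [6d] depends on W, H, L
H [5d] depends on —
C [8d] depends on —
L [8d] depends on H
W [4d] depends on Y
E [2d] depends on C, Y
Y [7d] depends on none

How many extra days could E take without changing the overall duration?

9

Critical path: H→L→K = 5+8+6 = 19, so the finish is 19 days.
The longest chain containing E totals 10 days.
So E can slip 19 − 10 = 9 days.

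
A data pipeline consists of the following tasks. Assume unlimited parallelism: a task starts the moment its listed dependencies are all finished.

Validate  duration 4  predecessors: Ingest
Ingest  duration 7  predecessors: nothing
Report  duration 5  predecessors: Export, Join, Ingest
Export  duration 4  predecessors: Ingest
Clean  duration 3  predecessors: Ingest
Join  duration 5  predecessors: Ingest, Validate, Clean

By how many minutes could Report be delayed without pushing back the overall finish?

Critical path: Ingest→Validate→Join→Report = 7+4+5+5 = 21, so the finish is 21 minutes.
Report finishes as early as 21 and must finish by 21.
Float = 21 − 21 = 0.

0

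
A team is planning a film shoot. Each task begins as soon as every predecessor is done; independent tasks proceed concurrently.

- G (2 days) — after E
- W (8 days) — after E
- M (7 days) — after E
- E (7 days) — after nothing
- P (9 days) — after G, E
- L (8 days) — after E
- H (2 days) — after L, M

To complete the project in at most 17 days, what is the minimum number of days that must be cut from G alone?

1

Current finish: 18 days; target: 17.
G is on every critical path, so each day cut from G cuts the finish by one (this holds down to a finish of 17).
Need 18 − 17 = 1 day off G → G becomes 1 day, finish becomes 17.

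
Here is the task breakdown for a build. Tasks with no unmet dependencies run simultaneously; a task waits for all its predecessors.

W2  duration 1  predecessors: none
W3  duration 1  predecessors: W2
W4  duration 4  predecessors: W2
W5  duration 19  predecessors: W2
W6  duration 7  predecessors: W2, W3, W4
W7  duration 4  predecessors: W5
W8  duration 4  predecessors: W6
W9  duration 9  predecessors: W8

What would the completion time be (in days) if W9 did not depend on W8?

24

Original critical path: W2→W4→W6→W8→W9 = 1+4+7+4+9 = 25 ⇒ 25 days.
Without W8→W9, W9's earliest start moves from 16 to 0.
New critical path: W2→W5→W7 = 1+19+4 = 24 ⇒ 24 days.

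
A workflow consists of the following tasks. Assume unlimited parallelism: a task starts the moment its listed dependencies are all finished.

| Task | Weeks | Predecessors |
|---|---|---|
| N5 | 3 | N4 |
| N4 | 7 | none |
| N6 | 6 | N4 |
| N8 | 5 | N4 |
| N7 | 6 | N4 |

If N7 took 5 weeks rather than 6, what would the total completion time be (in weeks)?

13

Actual critical path: N4→N7 = 7+6 = 13 ⇒ 13 weeks.
Since N7 is critical, the -1 change carries straight to that chain (now 12 weeks).
The binding chain switches to N4→N6 = 7+6 = 13; finish 13 weeks.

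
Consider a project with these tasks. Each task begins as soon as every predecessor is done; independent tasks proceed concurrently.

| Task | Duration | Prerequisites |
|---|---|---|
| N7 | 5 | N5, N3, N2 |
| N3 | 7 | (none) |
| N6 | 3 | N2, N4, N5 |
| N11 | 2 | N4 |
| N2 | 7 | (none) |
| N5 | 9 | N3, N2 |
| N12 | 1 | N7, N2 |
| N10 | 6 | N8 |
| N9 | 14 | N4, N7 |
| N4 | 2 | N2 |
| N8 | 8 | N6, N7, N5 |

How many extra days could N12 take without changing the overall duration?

Critical path: N2→N5→N7→N8→N10 = 7+9+5+8+6 = 35, so the finish is 35 days.
N12 finishes as early as 22 and must finish by 35.
So N12 can slip 35 − 22 = 13 days.

13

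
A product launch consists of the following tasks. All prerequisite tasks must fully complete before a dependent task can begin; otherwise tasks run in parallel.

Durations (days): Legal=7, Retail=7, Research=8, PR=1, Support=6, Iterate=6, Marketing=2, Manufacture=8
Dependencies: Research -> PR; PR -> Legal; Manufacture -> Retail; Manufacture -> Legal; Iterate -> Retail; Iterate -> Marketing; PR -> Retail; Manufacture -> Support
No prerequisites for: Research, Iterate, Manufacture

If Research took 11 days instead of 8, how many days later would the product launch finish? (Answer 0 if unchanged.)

3

Actual critical path: Research→PR→Retail = 8+1+7 = 16 ⇒ 16 days.
Research lies on that path, so at 11 days the path becomes 19 days.
No other chain overtakes it, so the finish is 19 days.
Change in finish: 19 − 16 = +3 days.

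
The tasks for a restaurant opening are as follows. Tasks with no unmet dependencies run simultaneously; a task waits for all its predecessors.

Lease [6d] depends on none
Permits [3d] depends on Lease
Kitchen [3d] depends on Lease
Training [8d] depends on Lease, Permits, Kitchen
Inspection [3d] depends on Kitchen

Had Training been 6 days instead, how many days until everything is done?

15

Actual critical path: Lease→Permits→Training = 6+3+8 = 17 ⇒ 17 days.
Since Training is critical, the -2 change carries straight to that chain (now 15 days).
No other chain overtakes it, so the finish is 15 days.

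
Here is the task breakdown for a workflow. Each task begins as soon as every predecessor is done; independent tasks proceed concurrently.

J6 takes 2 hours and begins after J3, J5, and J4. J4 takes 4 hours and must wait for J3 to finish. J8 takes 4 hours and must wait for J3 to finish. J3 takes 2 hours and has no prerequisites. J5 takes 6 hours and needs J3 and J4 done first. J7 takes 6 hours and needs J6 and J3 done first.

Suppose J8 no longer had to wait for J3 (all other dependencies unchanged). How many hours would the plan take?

Before: longest chain J3→J4→J5→J6→J7 = 2+4+6+2+6 = 20, finish 20.
Without J3→J8, J8's earliest start moves from 2 to 0.
The longest chain is now J3→J4→J5→J6→J7 = 2+4+6+2+6 = 20, so the plan takes 20 hours.

20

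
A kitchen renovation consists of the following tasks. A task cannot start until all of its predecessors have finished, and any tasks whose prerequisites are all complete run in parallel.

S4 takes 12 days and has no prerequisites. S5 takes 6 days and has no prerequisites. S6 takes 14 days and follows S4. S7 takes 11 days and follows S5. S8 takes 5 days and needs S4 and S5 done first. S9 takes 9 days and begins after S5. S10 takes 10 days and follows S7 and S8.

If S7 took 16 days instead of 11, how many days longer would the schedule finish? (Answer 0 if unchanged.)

5

Actual critical path: S5→S7→S10 = 6+11+10 = 27 ⇒ 27 days.
Since S7 is critical, the +5 change carries straight to that chain (now 32 days).
That remains the longest chain; total 32 days.
Change in finish: 32 − 27 = +5 days.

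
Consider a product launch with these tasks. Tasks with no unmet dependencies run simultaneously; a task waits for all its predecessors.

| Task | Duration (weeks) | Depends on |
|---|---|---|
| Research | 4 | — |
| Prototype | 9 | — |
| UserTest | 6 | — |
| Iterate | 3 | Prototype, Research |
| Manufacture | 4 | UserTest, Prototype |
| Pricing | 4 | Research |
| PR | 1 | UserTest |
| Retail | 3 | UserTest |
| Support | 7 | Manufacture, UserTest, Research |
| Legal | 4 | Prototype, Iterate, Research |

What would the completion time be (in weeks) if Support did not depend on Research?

20

Original critical path: Prototype→Manufacture→Support = 9+4+7 = 20 ⇒ 20 weeks.
Dropping Research→Support doesn't change Support's earliest start (13); another predecessor still binds.
The longest chain is now Prototype→Manufacture→Support = 9+4+7 = 20, so the plan takes 20 weeks.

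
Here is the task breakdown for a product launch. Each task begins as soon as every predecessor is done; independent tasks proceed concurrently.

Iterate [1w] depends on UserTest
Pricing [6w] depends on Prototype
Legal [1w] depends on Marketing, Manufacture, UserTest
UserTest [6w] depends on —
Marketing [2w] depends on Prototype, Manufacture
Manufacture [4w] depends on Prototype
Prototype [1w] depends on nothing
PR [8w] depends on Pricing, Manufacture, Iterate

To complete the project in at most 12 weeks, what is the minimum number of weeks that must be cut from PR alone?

Current finish: 15 weeks; target: 12.
PR is on every critical path, so each week cut from PR cuts the finish by one (this holds down to a finish of 8).
Need 15 − 12 = 3 weeks off PR → PR becomes 5 weeks, finish becomes 12.

3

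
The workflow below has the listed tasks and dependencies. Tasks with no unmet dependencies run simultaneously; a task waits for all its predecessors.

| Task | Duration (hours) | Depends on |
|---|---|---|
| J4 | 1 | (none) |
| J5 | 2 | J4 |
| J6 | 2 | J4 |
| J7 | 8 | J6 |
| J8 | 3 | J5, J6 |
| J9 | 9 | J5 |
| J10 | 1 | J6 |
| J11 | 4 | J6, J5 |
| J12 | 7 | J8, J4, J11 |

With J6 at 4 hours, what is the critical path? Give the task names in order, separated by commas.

Critical path before the change: J4→J6→J11→J12 = 1+2+4+7 = 14 giving 14 hours.
Since J6 is critical, the +2 change carries straight to that chain (now 16 hours).
No other chain overtakes it, so the finish is 16 hours.

J4, J6, J11, J12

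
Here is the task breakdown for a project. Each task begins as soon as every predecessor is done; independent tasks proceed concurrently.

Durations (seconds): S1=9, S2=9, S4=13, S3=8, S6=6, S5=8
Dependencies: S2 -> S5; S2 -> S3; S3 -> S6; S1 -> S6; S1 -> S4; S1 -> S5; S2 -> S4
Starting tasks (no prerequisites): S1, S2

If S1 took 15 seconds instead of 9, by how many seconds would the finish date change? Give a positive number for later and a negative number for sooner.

5

Critical path before the change: S2→S3→S6 = 9+8+6 = 23 giving 23 seconds.
S1 has 1 second of float (longest path through it is 22).
The binding chain switches to S1→S4 = 15+13 = 28; finish 28 seconds.
Change in finish: 28 − 23 = +5 seconds.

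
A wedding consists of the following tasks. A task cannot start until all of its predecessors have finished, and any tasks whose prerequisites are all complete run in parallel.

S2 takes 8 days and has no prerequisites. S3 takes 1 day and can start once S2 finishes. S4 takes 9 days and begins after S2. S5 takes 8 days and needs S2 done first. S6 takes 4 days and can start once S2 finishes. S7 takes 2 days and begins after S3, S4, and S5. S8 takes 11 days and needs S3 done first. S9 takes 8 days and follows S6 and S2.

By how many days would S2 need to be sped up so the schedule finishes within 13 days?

Current finish: 20 days; target: 13.
S2 is on every critical path, so each day cut from S2 cuts the finish by one (this holds down to a finish of 13).
Need 20 − 13 = 7 days off S2 → S2 becomes 1 day, finish becomes 13.

7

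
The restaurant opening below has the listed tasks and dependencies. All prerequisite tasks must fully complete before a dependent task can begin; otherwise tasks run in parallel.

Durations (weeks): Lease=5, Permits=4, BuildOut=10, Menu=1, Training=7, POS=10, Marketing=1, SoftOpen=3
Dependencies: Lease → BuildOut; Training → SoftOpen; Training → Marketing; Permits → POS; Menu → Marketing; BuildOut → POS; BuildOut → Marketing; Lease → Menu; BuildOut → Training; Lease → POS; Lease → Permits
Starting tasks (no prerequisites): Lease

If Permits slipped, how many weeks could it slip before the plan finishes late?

Lease→BuildOut→Training→SoftOpen = 5+10+7+3 = 25 sets the makespan at 25 weeks.
The longest chain containing Permits totals 19 weeks.
Float = 25 − 19 = 6.

6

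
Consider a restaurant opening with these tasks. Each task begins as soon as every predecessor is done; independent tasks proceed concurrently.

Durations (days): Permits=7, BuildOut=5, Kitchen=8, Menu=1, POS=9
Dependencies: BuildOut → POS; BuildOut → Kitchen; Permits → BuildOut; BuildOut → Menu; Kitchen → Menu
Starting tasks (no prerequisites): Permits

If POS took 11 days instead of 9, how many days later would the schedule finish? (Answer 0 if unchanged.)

Baseline: Permits→BuildOut→POS = 7+5+9 = 21 → 21 days.
POS is on the critical path; changing it to 11 makes that path 23 days.
The critical path is still Permits→BuildOut→POS; finish is now 23 days.
Change in finish: 23 − 21 = +2 days.

2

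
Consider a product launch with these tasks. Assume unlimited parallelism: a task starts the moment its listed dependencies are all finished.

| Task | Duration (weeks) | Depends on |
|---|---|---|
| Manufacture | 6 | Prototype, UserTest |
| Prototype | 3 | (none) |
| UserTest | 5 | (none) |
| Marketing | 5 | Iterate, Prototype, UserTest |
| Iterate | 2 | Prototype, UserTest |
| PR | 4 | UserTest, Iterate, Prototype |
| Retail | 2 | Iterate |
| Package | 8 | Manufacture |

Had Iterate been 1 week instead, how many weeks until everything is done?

Critical path before the change: UserTest→Manufacture→Package = 5+6+8 = 19 giving 19 weeks.
Iterate has 7 weeks of float (longest path through it is 12).
No other chain overtakes it, so the finish is 19 weeks.

19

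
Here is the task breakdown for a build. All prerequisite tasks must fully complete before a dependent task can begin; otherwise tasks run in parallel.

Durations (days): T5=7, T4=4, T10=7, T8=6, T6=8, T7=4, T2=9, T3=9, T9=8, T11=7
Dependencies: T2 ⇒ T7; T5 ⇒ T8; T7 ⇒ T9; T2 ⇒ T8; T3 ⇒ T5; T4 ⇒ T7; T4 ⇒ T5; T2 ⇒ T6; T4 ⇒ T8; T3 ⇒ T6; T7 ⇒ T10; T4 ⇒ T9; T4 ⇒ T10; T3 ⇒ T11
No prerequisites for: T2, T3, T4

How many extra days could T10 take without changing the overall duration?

T3→T5→T8 = 9+7+6 = 22 sets the makespan at 22 days.
Longest path through T10: 20 days (earliest finish 20, latest finish 22).
Float = 22 − 20 = 2.

2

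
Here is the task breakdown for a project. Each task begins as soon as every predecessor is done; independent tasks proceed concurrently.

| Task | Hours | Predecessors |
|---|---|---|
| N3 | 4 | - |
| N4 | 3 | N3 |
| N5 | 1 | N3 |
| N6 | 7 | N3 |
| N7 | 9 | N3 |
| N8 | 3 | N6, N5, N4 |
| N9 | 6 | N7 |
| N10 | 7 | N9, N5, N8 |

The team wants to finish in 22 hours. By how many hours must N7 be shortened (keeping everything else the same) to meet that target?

4

Current finish: 26 hours; target: 22.
N7 is on every critical path, so each hour cut from N7 cuts the finish by one (this holds down to a finish of 21).
Need 26 − 22 = 4 hours off N7 → N7 becomes 5 hours, finish becomes 22.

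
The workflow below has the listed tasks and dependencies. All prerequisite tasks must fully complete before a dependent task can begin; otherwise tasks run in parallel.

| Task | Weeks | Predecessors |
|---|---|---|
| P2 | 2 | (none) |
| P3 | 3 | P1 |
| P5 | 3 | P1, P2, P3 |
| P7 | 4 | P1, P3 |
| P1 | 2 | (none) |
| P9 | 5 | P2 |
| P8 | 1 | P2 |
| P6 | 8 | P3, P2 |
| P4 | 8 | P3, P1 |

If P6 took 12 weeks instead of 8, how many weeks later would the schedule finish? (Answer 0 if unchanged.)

As given, the longest chain is P1→P3→P6 = 2+3+8 = 13, so the finish is 13 weeks.
P6 lies on that path, so at 12 weeks the path becomes 17 weeks.
That remains the longest chain; total 17 weeks.
Change in finish: 17 − 13 = +4 weeks.

4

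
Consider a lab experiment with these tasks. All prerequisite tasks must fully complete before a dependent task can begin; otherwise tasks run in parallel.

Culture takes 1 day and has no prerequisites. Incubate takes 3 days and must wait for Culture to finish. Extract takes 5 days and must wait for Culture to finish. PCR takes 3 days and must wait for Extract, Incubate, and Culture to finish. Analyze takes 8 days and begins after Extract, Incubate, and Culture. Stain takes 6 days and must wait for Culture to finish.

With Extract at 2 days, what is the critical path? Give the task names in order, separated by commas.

Critical path before the change: Culture→Extract→Analyze = 1+5+8 = 14 giving 14 days.
Extract lies on that path, so at 2 days the path becomes 11 days.
The binding chain switches to Culture→Incubate→Analyze = 1+3+8 = 12; finish 12 days.

Culture, Incubate, Analyze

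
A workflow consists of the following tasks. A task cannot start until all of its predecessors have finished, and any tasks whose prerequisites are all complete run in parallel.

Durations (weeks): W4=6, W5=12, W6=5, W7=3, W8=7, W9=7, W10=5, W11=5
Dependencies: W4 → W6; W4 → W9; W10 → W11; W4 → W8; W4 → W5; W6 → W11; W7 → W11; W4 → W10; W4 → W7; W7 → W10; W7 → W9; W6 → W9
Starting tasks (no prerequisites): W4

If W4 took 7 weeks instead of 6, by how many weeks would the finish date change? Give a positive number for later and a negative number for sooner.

1

The binding path is W4→W7→W10→W11 = 6+3+5+5 = 19; finish at 19 weeks.
Since W4 is critical, the +1 change carries straight to that chain (now 20 weeks).
That remains the longest chain; total 20 weeks.
Change in finish: 20 − 19 = +1 weeks.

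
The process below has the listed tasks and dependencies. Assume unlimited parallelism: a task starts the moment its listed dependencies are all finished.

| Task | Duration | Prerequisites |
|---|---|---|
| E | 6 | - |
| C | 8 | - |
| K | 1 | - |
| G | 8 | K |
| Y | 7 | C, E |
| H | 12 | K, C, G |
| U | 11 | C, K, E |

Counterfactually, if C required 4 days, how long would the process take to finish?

21

As given, the longest chain is K→G→H = 1+8+12 = 21, so the finish is 21 days.
The longest path through C is only 20 days, so C has float 1.
That remains the longest chain; total 21 days.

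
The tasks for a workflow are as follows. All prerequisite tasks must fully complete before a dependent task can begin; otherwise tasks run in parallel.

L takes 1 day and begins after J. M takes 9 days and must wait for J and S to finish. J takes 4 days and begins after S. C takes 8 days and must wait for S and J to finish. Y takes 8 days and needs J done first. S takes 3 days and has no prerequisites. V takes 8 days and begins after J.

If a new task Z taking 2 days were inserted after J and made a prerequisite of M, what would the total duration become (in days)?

Originally the schedule takes 16 days.
With Z inserted, M now waits for max(J, S, Z).
New critical path: S→J→Z→M = 3+4+2+9 = 18 ⇒ 18 days.

18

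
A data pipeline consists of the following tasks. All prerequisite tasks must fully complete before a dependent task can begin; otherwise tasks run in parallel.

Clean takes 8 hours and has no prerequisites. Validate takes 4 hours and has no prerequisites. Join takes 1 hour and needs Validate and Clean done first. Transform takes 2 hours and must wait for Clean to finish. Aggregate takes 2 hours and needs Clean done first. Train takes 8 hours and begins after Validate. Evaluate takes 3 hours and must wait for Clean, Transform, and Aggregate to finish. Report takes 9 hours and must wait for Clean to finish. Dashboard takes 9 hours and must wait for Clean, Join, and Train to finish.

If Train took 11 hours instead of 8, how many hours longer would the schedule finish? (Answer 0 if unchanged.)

Baseline: Validate→Train→Dashboard = 4+8+9 = 21 → 21 hours.
Since Train is critical, the +3 change carries straight to that chain (now 24 hours).
That remains the longest chain; total 24 hours.
Change in finish: 24 − 21 = +3 hours.

3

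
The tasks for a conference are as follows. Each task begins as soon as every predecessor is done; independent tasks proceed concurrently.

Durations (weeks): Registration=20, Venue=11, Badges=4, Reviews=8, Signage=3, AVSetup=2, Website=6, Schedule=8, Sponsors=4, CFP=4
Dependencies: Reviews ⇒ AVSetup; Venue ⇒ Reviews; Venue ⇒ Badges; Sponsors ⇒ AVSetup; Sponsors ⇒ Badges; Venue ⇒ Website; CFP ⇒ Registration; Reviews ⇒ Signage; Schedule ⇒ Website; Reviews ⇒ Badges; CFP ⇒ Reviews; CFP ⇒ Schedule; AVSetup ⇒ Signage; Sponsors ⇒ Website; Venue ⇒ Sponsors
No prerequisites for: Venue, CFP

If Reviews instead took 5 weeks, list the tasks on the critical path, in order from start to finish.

The binding path is Venue→Reviews→AVSetup→Signage = 11+8+2+3 = 24; finish at 24 weeks.
Reviews is on the critical path; changing it to 5 makes that path 21 weeks.
The binding chain switches to CFP→Registration = 4+20 = 24; finish 24 weeks.

CFP, Registration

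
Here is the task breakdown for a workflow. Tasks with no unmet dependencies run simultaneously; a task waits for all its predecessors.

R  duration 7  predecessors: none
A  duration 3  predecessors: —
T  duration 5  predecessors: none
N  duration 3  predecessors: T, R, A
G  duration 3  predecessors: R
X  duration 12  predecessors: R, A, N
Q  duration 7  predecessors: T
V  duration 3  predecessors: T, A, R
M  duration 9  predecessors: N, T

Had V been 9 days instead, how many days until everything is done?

22

Critical path before the change: R→N→X = 7+3+12 = 22 giving 22 days.
The longest path through V is only 10 days, so V has float 12.
That remains the longest chain; total 22 days.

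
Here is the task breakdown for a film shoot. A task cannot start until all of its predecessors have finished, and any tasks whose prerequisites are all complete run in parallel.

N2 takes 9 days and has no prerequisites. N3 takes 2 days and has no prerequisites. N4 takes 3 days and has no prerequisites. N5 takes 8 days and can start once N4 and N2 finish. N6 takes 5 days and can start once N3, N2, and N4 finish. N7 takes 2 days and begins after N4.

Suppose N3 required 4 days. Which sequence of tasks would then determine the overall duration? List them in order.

N2, N5

As given, the longest chain is N2→N5 = 9+8 = 17, so the finish is 17 days.
N3 has 10 days of float (longest path through it is 7).
That remains the longest chain; total 17 days.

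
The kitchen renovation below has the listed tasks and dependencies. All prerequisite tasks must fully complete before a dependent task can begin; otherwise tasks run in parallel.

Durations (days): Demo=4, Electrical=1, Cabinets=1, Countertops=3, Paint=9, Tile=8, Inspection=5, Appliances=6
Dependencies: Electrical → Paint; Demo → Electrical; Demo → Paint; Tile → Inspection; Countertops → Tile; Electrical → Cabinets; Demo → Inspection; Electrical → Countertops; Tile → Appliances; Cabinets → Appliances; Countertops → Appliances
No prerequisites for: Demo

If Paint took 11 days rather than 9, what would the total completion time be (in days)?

Baseline: Demo→Electrical→Countertops→Tile→Appliances = 4+1+3+8+6 = 22 → 22 days.
The longest path through Paint is only 14 days, so Paint has float 8.
No other chain overtakes it, so the finish is 22 days.

22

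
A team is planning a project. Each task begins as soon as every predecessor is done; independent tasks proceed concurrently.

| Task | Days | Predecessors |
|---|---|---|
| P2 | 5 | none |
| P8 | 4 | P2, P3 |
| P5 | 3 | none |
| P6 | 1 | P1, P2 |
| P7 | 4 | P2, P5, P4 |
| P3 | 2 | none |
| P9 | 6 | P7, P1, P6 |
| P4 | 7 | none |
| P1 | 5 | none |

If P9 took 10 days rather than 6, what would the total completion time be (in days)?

21

Actual critical path: P4→P7→P9 = 7+4+6 = 17 ⇒ 17 days.
Since P9 is critical, the +4 change carries straight to that chain (now 21 days).
No other chain overtakes it, so the finish is 21 days.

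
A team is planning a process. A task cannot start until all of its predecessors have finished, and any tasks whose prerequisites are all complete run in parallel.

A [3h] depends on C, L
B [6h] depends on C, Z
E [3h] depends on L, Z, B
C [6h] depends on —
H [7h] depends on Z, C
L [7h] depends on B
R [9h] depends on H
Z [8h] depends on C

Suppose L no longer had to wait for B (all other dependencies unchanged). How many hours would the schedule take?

30

With the dependency in place, C→Z→B→L→A = 6+8+6+7+3 = 30 sets the finish at 30 hours.
Without B→L, L's earliest start moves from 20 to 0.
After: C→Z→H→R = 6+8+7+9 = 30 → 30 hours.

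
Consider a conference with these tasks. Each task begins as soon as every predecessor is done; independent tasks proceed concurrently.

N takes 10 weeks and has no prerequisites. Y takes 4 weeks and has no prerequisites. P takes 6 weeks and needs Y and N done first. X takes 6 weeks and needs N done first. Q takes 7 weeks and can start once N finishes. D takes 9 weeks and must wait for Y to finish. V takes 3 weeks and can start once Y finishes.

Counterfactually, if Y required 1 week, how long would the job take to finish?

17

As given, the longest chain is N→Q = 10+7 = 17, so the finish is 17 weeks.
The longest path through Y is only 13 weeks, so Y has float 4.
The critical path is still N→Q; finish is now 17 weeks.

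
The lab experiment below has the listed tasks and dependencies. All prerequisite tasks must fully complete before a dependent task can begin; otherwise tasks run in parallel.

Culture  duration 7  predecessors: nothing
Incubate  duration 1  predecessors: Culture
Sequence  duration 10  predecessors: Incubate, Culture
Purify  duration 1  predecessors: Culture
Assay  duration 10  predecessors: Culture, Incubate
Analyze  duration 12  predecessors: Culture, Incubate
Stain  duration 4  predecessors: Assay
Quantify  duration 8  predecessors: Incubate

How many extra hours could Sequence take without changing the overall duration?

4

The longest chain is Culture→Incubate→Assay→Stain = 7+1+10+4 = 22; overall finish 22 hours.
Longest path through Sequence: 18 hours (earliest finish 18, latest finish 22).
Slack of Sequence = 12 − 8 = 4 hours.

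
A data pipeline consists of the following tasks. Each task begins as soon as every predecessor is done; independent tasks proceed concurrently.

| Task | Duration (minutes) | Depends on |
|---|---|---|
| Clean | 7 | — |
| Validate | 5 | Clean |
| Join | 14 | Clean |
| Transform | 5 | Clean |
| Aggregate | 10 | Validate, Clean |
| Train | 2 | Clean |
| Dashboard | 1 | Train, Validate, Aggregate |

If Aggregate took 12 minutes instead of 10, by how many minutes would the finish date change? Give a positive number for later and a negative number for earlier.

2

Actual critical path: Clean→Validate→Aggregate→Dashboard = 7+5+10+1 = 23 ⇒ 23 minutes.
Aggregate is on the critical path; changing it to 12 makes that path 25 minutes.
That remains the longest chain; total 25 minutes.
Change in finish: 25 − 23 = +2 minutes.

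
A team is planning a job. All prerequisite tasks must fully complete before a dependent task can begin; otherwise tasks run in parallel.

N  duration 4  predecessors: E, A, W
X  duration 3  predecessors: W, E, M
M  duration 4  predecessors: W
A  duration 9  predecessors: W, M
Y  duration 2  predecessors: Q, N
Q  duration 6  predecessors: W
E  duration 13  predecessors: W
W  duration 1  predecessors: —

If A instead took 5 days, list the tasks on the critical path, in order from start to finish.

Critical path before the change: W→M→A→N→Y = 1+4+9+4+2 = 20 giving 20 days.
Since A is critical, the -4 change carries straight to that chain (now 16 days).
The binding chain switches to W→E→N→Y = 1+13+4+2 = 20; finish 20 days.

W, E, N, Y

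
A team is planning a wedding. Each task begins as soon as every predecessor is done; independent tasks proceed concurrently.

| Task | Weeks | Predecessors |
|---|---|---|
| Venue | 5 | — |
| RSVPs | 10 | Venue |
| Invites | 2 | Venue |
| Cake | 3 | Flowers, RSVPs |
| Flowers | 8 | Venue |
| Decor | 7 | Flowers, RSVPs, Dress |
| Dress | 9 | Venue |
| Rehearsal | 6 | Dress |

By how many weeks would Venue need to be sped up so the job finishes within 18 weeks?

Current finish: 22 weeks; target: 18.
Venue is on every critical path, so each week cut from Venue cuts the finish by one (this holds down to a finish of 18).
Need 22 − 18 = 4 weeks off Venue → Venue becomes 1 week, finish becomes 18.

4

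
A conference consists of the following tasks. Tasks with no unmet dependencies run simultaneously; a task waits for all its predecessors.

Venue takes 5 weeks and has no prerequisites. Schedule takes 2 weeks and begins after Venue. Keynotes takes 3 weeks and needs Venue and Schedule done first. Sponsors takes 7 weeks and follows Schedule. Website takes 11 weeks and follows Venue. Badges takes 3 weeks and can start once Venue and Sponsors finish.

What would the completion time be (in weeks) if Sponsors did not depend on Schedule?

16

With the dependency in place, Venue→Schedule→Sponsors→Badges = 5+2+7+3 = 17 sets the finish at 17 weeks.
Without Schedule→Sponsors, Sponsors's earliest start moves from 7 to 0.
New critical path: Venue→Website = 5+11 = 16 ⇒ 16 weeks.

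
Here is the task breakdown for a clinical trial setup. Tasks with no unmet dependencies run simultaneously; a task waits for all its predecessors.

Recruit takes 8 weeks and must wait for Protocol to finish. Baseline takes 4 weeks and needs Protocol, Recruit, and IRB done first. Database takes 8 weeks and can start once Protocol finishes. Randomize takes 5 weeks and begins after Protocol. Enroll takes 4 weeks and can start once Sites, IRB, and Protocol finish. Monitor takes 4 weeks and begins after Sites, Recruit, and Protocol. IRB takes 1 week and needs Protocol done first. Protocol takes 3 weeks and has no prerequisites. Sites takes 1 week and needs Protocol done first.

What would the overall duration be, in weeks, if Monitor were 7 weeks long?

18

Actual critical path: Protocol→Recruit→Monitor = 3+8+4 = 15 ⇒ 15 weeks.
Monitor lies on that path, so at 7 weeks the path becomes 18 weeks.
The critical path is still Protocol→Recruit→Monitor; finish is now 18 weeks.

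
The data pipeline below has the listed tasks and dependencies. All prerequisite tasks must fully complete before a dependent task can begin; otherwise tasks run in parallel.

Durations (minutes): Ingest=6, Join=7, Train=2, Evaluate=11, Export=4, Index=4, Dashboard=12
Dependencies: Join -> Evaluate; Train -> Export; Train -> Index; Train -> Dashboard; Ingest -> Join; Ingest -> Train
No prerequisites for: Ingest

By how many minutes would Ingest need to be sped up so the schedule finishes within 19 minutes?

5

Current finish: 24 minutes; target: 19.
Ingest is on every critical path, so each minute cut from Ingest cuts the finish by one (this holds down to a finish of 19).
Need 24 − 19 = 5 minutes off Ingest → Ingest becomes 1 minute, finish becomes 19.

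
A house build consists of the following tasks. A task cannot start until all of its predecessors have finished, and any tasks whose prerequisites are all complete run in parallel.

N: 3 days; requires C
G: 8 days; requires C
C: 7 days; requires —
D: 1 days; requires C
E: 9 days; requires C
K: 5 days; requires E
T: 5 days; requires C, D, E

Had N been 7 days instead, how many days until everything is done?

The binding path is C→E→K = 7+9+5 = 21; finish at 21 days.
The longest path through N is only 10 days, so N has float 11.
That remains the longest chain; total 21 days.

21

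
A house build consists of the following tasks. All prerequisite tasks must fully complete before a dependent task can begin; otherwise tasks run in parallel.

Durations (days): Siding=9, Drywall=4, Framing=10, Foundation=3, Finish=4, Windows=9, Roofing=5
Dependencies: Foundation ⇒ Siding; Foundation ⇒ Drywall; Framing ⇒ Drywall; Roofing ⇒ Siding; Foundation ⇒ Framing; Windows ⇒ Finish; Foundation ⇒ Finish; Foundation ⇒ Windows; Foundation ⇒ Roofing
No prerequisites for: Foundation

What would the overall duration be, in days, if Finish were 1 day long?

Baseline: Foundation→Framing→Drywall = 3+10+4 = 17 → 17 days.
Finish is off the critical path — its longest chain is 16 days, giving 1 of slack.
That remains the longest chain; total 17 days.

17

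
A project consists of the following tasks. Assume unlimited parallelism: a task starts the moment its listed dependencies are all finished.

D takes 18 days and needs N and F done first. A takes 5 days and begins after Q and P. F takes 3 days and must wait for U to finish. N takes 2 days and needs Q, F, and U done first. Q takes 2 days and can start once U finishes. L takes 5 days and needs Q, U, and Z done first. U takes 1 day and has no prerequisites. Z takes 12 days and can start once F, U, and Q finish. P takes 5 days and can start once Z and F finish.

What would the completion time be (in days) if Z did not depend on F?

With the dependency in place, U→F→Z→P→A = 1+3+12+5+5 = 26 sets the finish at 26 days.
Without F→Z, Z's earliest start moves from 4 to 3.
After: U→Q→Z→P→A = 1+2+12+5+5 = 25 → 25 days.

25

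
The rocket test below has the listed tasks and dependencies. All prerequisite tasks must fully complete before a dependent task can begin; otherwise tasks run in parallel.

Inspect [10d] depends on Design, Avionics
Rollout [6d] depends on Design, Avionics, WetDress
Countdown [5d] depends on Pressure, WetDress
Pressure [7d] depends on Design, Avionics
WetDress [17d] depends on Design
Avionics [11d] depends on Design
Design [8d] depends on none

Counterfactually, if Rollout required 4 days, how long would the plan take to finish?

The binding path is Design→WetDress→Rollout = 8+17+6 = 31; finish at 31 days.
Rollout lies on that path, so at 4 days the path becomes 29 days.
Now Design→Avionics→Pressure→Countdown = 8+11+7+5 = 31 is longest, so the finish becomes 31 days.

31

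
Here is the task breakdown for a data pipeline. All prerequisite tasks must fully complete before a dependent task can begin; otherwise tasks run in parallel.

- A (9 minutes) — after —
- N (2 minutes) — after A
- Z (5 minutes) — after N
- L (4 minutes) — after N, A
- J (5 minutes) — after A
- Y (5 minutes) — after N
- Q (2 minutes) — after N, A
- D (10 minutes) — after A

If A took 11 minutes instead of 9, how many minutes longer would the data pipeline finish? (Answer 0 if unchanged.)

Baseline: A→D = 9+10 = 19 → 19 minutes.
A lies on that path, so at 11 minutes the path becomes 21 minutes.
The critical path is still A→D; finish is now 21 minutes.
Change in finish: 21 − 19 = +2 minutes.

2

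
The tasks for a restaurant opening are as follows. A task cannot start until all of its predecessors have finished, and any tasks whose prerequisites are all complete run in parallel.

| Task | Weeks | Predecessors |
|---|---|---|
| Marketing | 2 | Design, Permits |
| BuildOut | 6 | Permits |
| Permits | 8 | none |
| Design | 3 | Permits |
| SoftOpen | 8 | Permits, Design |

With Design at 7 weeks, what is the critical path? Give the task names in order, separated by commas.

Baseline: Permits→Design→SoftOpen = 8+3+8 = 19 → 19 weeks.
Design is on the critical path; changing it to 7 makes that path 23 weeks.
The critical path is still Permits→Design→SoftOpen; finish is now 23 weeks.

Permits, Design, SoftOpen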